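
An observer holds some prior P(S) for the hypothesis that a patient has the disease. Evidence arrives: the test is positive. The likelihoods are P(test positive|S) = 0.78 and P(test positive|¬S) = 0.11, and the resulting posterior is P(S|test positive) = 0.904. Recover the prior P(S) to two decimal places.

Bayes' rule in odds form gives O(S|E) = O(S)·[P(E|S)/P(E|¬S)], hence O(S) = O(S|E)/LR.
Posterior odds = 0.904/(1−0.904) = 9.4167. LR = 0.78/0.11 = 7.0909.
Prior odds = 9.4167/7.0909 = 1.3280, so P(S) = 1.3280/(1+1.3280) ≈ 0.57.

P(S) = 0.57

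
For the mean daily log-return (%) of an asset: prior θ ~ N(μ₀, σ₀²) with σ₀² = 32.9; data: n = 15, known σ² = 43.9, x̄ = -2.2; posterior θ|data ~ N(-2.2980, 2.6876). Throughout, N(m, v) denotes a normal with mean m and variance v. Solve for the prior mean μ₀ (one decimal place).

μ₀ = -3.4

The posterior mean is a precision-weighted average: μ_n = (τ₀μ₀ + τ_data·x̄)/(τ₀+τ_data), with τ₀=1/σ₀² and τ_data=n/σ².
Here τ₀ = 1/32.9 = 0.030395 and τ_data = 15/43.9 = 0.341686, so τ_n = 0.372081.
Rearranging for μ₀: μ₀ = (μ_n·τ_n − τ_data·x̄)/τ₀ = (-2.2980·0.372081 − 0.341686·-2.2) / 0.030395 = -0.103333/0.030395 ≈ -3.4.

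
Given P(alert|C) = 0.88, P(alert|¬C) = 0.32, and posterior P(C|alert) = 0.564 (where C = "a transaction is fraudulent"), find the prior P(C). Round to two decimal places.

P(C) = 0.32

Bayes' rule in odds form gives O(C|E) = O(C)·[P(E|C)/P(E|¬C)], hence O(C) = O(C|E)/LR.
Posterior odds = 0.564/(1−0.564) = 1.2936. LR = 0.88/0.32 = 2.7500.
Prior odds = 1.2936/2.7500 = 0.4704, so P(C) = 0.4704/(1+0.4704) ≈ 0.32.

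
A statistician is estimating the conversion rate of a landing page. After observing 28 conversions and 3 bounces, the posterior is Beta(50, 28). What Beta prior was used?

Beta(22, 25)

A Beta(a, b) prior with s successes and f failures in binomial data gives a Beta(a+s, b+f) posterior.
Subtract the data counts: 50−28=22, 28−3=25.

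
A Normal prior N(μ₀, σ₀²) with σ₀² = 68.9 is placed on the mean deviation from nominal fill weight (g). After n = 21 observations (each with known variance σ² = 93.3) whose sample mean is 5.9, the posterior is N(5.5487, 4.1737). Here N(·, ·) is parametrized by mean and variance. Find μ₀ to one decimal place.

μ₀ = 0.1

The posterior mean is a precision-weighted average: μ_n = (τ₀μ₀ + τ_data·x̄)/(τ₀+τ_data), with τ₀=1/σ₀² and τ_data=n/σ².
Here τ₀ = 1/68.9 = 0.014514 and τ_data = 21/93.3 = 0.225080, so τ_n = 0.239594.
Rearranging for μ₀: μ₀ = (μ_n·τ_n − τ_data·x̄)/τ₀ = (5.5487·0.239594 − 0.225080·5.9) / 0.014514 = 0.001463/0.014514 ≈ 0.1.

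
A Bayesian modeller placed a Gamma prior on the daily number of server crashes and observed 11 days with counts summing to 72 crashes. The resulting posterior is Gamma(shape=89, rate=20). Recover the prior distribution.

Gamma(shape=17, rate=9)

Gamma–Poisson conjugacy: posterior shape = α + Σxᵢ, posterior rate = β + n.
So α = 89 − 72 = 17 and β = 20 − 11 = 9.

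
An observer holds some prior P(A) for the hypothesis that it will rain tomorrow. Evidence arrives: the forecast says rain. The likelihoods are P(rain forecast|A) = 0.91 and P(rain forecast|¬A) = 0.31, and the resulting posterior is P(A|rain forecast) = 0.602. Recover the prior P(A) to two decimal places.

P(A) = 0.34

In odds form, posterior odds = prior odds × likelihood ratio, so prior odds = posterior odds ÷ LR.
Posterior odds = 0.602/(1−0.602) = 1.5126. LR = 0.91/0.31 = 2.9355.
Prior odds = 1.5126/2.9355 = 0.5153, so P(A) = 0.5153/(1+0.5153) ≈ 0.34.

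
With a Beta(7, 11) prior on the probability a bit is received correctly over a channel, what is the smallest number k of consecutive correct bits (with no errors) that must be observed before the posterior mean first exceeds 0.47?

After k correct bits and 0 errors the posterior is Beta(7+k, 11), with mean (7+k)/(7+11+k).
Set (7+k)/(18+k) > 0.47 and solve: k > (0.47·18 − 7)/(1 − 0.47) = 2.755.
The smallest integer exceeding 2.755 is 3, and checking k=3: (10)/(21) = 0.4762 > 0.47.

k = 3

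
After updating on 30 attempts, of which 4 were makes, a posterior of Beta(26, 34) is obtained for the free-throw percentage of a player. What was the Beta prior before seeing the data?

A Beta(α, β) prior with s successes and f failures in binomial data gives a Beta(α+s, β+f) posterior.
So α = 26 − 4 = 22 and β = 34 − 26 = 8.

Beta(22, 8)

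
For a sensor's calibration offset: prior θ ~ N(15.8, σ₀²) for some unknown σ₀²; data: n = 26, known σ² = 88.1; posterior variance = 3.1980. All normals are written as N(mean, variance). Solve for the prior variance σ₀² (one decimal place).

σ₀² = 56.9

For the Normal–Normal model with known σ², precisions add: τ_n = τ₀ + n/σ².
So 1/σ₀² = 1/3.1980 − 26/88.1 = 0.312695 − 0.295119 = 0.017576.
Hence σ₀² = 1/0.017576 ≈ 56.9.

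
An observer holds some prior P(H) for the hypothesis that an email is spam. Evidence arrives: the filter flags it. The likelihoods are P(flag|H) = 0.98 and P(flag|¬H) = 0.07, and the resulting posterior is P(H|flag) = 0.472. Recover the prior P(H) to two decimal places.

P(H) = 0.06

Bayes' rule in odds form gives O(H|E) = O(H)·[P(E|H)/P(E|¬H)], hence O(H) = O(H|E)/LR.
Posterior odds = 0.472/(1−0.472) = 0.8939. LR = 0.98/0.07 = 14.0000.
Prior odds = 0.8939/14.0000 = 0.0639, so P(H) = 0.0639/(1+0.0639) ≈ 0.06.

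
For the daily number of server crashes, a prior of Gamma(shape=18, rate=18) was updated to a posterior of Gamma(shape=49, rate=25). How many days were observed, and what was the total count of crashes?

A Gamma(α, β) prior (rate parametrization) on a Poisson rate with n observations summing to S gives posterior Gamma(α+S, β+n).
Matching: Σxᵢ = 49 − 18 = 31 and n = 25 − 18 = 7.

n = 7 days with total 31 crashes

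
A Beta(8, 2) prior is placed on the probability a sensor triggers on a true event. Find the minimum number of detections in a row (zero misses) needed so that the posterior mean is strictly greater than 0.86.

After k detections and 0 misses the posterior is Beta(8+k, 2), with mean (8+k)/(8+2+k).
Set (8+k)/(10+k) > 0.86 and solve: k > (0.86·10 − 8)/(1 − 0.86) = 4.286.
The smallest integer exceeding 4.286 is 5, and checking k=5: (13)/(15) = 0.8667 > 0.86.

k = 5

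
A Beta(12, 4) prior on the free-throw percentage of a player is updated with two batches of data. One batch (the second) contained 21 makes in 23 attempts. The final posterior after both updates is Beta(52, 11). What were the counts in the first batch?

19 makes and 5 misses

Sequential conjugate updates are equivalent to a single update on the pooled data, so total successes = posterior α − prior α and total failures = posterior β − prior β.
Total across both batches: 52−12=40 makes, 11−4=7 misses.
Subtract the second batch: 40−21=19 makes and 7−2=5 misses.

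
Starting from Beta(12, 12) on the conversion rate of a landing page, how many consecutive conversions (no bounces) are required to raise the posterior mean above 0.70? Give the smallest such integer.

After k conversions and 0 bounces the posterior is Beta(12+k, 12), with mean (12+k)/(12+12+k).
Set (12+k)/(24+k) > 0.70 and solve: k > (0.70·24 − 12)/(1 − 0.70) = 16.000.
The smallest integer exceeding 16.000 is 17.

k = 17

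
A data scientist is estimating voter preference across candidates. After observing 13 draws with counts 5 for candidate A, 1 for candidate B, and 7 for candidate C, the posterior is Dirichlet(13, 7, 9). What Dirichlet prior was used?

For a Dirichlet(α) prior with multinomial counts c, the posterior is Dirichlet(α + c) componentwise.
Subtract each count from the matching posterior parameter: 13−5=8, 7−1=6, 9−7=2.

Dirichlet(8, 6, 2)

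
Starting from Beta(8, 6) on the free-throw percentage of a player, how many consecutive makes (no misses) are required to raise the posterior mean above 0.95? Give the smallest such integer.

After k makes and 0 misses the posterior is Beta(8+k, 6), with mean (8+k)/(8+6+k).
Set (8+k)/(14+k) > 0.95 and solve: k > (0.95·14 − 8)/(1 − 0.95) = 106.000.
The smallest integer exceeding 106.000 is 107, and checking k=107: (115)/(121) = 0.9504 > 0.95.

k = 107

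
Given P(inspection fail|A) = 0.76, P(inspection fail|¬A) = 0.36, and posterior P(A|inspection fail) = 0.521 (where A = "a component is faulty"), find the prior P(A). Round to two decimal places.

In odds form, posterior odds = prior odds × likelihood ratio, so prior odds = posterior odds ÷ LR.
Posterior odds = 0.521/(1−0.521) = 1.0877. LR = 0.76/0.36 = 2.1111.
Prior odds = 1.0877/2.1111 = 0.5152, so P(A) = 0.5152/(1+0.5152) ≈ 0.34.

P(A) = 0.34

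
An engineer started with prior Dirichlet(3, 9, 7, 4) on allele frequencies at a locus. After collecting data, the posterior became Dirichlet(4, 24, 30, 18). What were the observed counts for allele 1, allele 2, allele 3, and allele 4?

For a Dirichlet(α) prior with multinomial counts c, the posterior is Dirichlet(α + c) componentwise.
Counts are posterior − prior componentwise: 4−3=1, 24−9=15, 30−7=23, 18−4=14.

counts (1, 15, 23, 14)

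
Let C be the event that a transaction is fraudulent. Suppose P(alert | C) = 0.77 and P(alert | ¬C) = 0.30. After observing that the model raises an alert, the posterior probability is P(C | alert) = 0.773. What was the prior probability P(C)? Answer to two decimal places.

P(C) = 0.57

Bayes' rule in odds form gives O(C|E) = O(C)·[P(E|C)/P(E|¬C)], hence O(C) = O(C|E)/LR.
Posterior odds = 0.773/(1−0.773) = 3.4053. LR = 0.77/0.30 = 2.5667.
Prior odds = 3.4053/2.5667 = 1.3267, so P(C) = 1.3267/(1+1.3267) ≈ 0.57.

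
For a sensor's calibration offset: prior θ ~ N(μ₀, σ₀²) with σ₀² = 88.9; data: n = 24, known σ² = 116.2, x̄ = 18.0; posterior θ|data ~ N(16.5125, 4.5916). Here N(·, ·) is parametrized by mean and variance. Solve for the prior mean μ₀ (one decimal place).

With known observation variance, the Normal–Normal posterior has precision τ_n = τ₀ + n/σ² and mean μ_n = (τ₀μ₀ + (n/σ²)x̄)/τ_n.
Here τ₀ = 1/88.9 = 0.011249 and τ_data = 24/116.2 = 0.206540, so τ_n = 0.217789.
Rearranging for μ₀: μ₀ = (μ_n·τ_n − τ_data·x̄)/τ₀ = (16.5125·0.217789 − 0.206540·18.0) / 0.011249 = -0.121479/0.011249 ≈ -10.8.

μ₀ = -10.8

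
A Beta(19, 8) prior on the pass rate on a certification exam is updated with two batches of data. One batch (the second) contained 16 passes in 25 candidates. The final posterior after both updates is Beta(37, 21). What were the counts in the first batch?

2 passes and 4 failures

Because Beta–binomial updating is additive in the counts, the combined data contributed (α_post−α_prior, β_post−β_prior) successes and failures.
Total across both batches: 37−19=18 passes, 21−8=13 failures.
Subtract the second batch: 18−16=2 passes and 13−9=4 failures.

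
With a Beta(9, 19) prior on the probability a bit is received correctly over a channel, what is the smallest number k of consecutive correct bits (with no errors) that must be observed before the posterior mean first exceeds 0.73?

After k correct bits and 0 errors the posterior is Beta(9+k, 19), with mean (9+k)/(9+19+k).
Set (9+k)/(28+k) > 0.73 and solve: k > (0.73·28 − 9)/(1 − 0.73) = 42.370.
The smallest integer exceeding 42.370 is 43.

k = 43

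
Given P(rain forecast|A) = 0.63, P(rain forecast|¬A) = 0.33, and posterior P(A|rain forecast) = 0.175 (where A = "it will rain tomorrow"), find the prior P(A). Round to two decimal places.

P(A) = 0.10

In odds form, posterior odds = prior odds × likelihood ratio, so prior odds = posterior odds ÷ LR.
Posterior odds = 0.175/(1−0.175) = 0.2121. LR = 0.63/0.33 = 1.9091.
Prior odds = 0.2121/1.9091 = 0.1111, so P(A) = 0.1111/(1+0.1111) ≈ 0.10.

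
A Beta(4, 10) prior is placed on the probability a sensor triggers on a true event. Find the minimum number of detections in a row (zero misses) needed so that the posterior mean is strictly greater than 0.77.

k = 30

After k detections and 0 misses the posterior is Beta(4+k, 10), with mean (4+k)/(4+10+k).
Set (4+k)/(14+k) > 0.77 and solve: k > (0.77·14 − 4)/(1 − 0.77) = 29.478.
The smallest integer exceeding 29.478 is 30.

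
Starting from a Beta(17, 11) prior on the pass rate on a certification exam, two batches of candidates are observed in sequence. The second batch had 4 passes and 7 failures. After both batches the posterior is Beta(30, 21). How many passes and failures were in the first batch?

9 passes and 3 failures

Sequential conjugate updates are equivalent to a single update on the pooled data, so total successes = posterior α − prior α and total failures = posterior β − prior β.
Total across both batches: 30−17=13 passes, 21−11=10 failures.
Subtract the second batch: 13−4=9 passes and 10−7=3 failures.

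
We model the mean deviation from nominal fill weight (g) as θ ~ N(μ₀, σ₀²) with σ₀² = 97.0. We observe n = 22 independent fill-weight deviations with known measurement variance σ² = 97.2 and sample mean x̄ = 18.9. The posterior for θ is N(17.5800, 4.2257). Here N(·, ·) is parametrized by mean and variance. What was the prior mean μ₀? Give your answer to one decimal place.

μ₀ = -11.4

With known observation variance, the Normal–Normal posterior has precision τ_n = τ₀ + n/σ² and mean μ_n = (τ₀μ₀ + (n/σ²)x̄)/τ_n.
Here τ₀ = 1/97.0 = 0.010309 and τ_data = 22/97.2 = 0.226337, so τ_n = 0.236646.
Rearranging for μ₀: μ₀ = (μ_n·τ_n − τ_data·x̄)/τ₀ = (17.5800·0.236646 − 0.226337·18.9) / 0.010309 = -0.117533/0.010309 ≈ -11.4.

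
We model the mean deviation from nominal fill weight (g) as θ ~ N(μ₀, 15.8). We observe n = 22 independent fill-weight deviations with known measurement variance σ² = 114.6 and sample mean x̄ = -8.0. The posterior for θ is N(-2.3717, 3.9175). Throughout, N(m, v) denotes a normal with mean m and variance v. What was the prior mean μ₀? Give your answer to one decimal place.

μ₀ = 14.7

The posterior mean is a precision-weighted average: μ_n = (τ₀μ₀ + τ_data·x̄)/(τ₀+τ_data), with τ₀=1/σ₀² and τ_data=n/σ².
Here τ₀ = 1/15.8 = 0.063291 and τ_data = 22/114.6 = 0.191972, so τ_n = 0.255263.
Rearranging for μ₀: μ₀ = (μ_n·τ_n − τ_data·x̄)/τ₀ = (-2.3717·0.255263 − 0.191972·-8.0) / 0.063291 = 0.930369/0.063291 ≈ 14.7.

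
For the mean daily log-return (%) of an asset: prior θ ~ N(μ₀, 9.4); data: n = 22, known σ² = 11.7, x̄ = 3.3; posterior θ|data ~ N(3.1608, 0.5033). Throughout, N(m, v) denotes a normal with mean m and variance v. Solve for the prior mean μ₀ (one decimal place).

μ₀ = 0.7

The posterior mean is a precision-weighted average: μ_n = (τ₀μ₀ + τ_data·x̄)/(τ₀+τ_data), with τ₀=1/σ₀² and τ_data=n/σ².
Here τ₀ = 1/9.4 = 0.106383 and τ_data = 22/11.7 = 1.880342, so τ_n = 1.986725.
Rearranging for μ₀: μ₀ = (μ_n·τ_n − τ_data·x̄)/τ₀ = (3.1608·1.986725 − 1.880342·3.3) / 0.106383 = 0.074512/0.106383 ≈ 0.7.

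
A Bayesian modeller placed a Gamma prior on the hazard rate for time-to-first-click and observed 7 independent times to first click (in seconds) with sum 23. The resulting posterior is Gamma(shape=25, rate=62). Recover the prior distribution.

Gamma(shape=18, rate=39)

Gamma–exponential conjugacy: posterior shape = α + n, posterior rate = β + Σtᵢ.
So α = 25 − 7 = 18 and β = 62 − 23 = 39.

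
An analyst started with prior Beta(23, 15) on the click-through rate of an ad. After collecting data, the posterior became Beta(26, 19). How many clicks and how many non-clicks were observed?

3 clicks and 4 non-clicks

Under Beta–binomial conjugacy the posterior parameters are (α+s, β+f).
Match parameters: s=26−23=3, f=19−15=4.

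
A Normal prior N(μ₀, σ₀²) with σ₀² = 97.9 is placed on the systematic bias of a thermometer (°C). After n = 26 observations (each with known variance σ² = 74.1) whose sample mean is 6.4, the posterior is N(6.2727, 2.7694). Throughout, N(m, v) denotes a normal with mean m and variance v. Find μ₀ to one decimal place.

μ₀ = 1.9

With known observation variance, the Normal–Normal posterior has precision τ_n = τ₀ + n/σ² and mean μ_n = (τ₀μ₀ + (n/σ²)x̄)/τ_n.
Here τ₀ = 1/97.9 = 0.010215 and τ_data = 26/74.1 = 0.350877, so τ_n = 0.361092.
Rearranging for μ₀: μ₀ = (μ_n·τ_n − τ_data·x̄)/τ₀ = (6.2727·0.361092 − 0.350877·6.4) / 0.010215 = 0.019409/0.010215 ≈ 1.9.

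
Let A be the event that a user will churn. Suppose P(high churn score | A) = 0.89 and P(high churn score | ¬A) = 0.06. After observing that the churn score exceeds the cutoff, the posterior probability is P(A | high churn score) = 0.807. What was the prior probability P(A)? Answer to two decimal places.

P(A) = 0.22

In odds form, posterior odds = prior odds × likelihood ratio, so prior odds = posterior odds ÷ LR.
Posterior odds = 0.807/(1−0.807) = 4.1813. LR = 0.89/0.06 = 14.8333.
Prior odds = 4.1813/14.8333 = 0.2819, so P(A) = 0.2819/(1+0.2819) ≈ 0.22.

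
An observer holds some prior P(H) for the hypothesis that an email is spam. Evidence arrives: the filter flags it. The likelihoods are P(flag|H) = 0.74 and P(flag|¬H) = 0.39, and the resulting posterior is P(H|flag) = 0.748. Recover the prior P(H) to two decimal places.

P(H) = 0.61

Bayes' rule in odds form gives O(H|E) = O(H)·[P(E|H)/P(E|¬H)], hence O(H) = O(H|E)/LR.
Posterior odds = 0.748/(1−0.748) = 2.9683. LR = 0.74/0.39 = 1.8974.
Prior odds = 2.9683/1.8974 = 1.5644, so P(H) = 1.5644/(1+1.5644) ≈ 0.61.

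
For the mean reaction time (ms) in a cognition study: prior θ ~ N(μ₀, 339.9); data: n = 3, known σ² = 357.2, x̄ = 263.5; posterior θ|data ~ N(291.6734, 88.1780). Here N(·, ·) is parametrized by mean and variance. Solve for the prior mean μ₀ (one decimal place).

With known observation variance, the Normal–Normal posterior has precision τ_n = τ₀ + n/σ² and mean μ_n = (τ₀μ₀ + (n/σ²)x̄)/τ_n.
Here τ₀ = 1/339.9 = 0.002942 and τ_data = 3/357.2 = 0.008399, so τ_n = 0.011341.
Rearranging for μ₀: μ₀ = (μ_n·τ_n − τ_data·x̄)/τ₀ = (291.6734·0.011341 − 0.008399·263.5) / 0.002942 = 1.094732/0.002942 ≈ 372.1.

μ₀ = 372.1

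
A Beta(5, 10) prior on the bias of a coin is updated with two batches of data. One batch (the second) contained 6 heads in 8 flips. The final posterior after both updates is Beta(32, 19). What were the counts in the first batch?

21 heads and 7 tails

Sequential conjugate updates are equivalent to a single update on the pooled data, so total successes = posterior α − prior α and total failures = posterior β − prior β.
Total across both batches: 32−5=27 heads, 19−10=9 tails.
Subtract the second batch: 27−6=21 heads and 9−2=7 tails.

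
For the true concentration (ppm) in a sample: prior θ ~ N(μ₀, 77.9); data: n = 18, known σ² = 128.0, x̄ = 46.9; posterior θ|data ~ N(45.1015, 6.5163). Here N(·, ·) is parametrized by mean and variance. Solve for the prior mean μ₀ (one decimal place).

μ₀ = 25.4

With known observation variance, the Normal–Normal posterior has precision τ_n = τ₀ + n/σ² and mean μ_n = (τ₀μ₀ + (n/σ²)x̄)/τ_n.
Here τ₀ = 1/77.9 = 0.012837 and τ_data = 18/128.0 = 0.140625, so τ_n = 0.153462.
Rearranging for μ₀: μ₀ = (μ_n·τ_n − τ_data·x̄)/τ₀ = (45.1015·0.153462 − 0.140625·46.9) / 0.012837 = 0.326054/0.012837 ≈ 25.4.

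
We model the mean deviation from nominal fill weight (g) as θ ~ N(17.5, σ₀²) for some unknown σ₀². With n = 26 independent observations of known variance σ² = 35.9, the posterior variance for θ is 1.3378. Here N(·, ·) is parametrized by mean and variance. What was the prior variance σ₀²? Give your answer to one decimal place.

σ₀² = 43.0

For the Normal–Normal model with known σ², precisions add: τ_n = τ₀ + n/σ².
So 1/σ₀² = 1/1.3378 − 26/35.9 = 0.747496 − 0.724234 = 0.023262.
Hence σ₀² = 1/0.023262 ≈ 43.0.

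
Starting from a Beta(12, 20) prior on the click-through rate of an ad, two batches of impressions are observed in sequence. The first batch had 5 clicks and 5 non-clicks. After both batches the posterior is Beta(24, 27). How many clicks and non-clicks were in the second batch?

7 clicks and 2 non-clicks

Sequential conjugate updates are equivalent to a single update on the pooled data, so total successes = posterior α − prior α and total failures = posterior β − prior β.
Total across both batches: 24−12=12 clicks, 27−20=7 non-clicks.
Subtract the first batch: 12−5=7 clicks and 7−5=2 non-clicks.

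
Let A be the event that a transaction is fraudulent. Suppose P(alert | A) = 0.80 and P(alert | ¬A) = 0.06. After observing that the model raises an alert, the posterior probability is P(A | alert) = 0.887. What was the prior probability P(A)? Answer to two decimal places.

P(A) = 0.37

In odds form, posterior odds = prior odds × likelihood ratio, so prior odds = posterior odds ÷ LR.
Posterior odds = 0.887/(1−0.887) = 7.8496. LR = 0.80/0.06 = 13.3333.
Prior odds = 7.8496/13.3333 = 0.5887, so P(A) = 0.5887/(1+0.5887) ≈ 0.37.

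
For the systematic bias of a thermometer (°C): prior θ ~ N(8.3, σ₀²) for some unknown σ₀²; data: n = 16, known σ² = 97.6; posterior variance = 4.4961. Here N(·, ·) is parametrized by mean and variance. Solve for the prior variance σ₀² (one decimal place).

σ₀² = 17.1

Posterior precision equals prior precision plus data precision: 1/σ_n² = 1/σ₀² + n/σ².
So 1/σ₀² = 1/4.4961 − 16/97.6 = 0.222415 − 0.163934 = 0.058481.
Hence σ₀² = 1/0.058481 ≈ 17.1.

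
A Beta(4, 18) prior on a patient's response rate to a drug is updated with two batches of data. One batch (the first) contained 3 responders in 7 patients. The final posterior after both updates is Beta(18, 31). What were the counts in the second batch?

Sequential conjugate updates are equivalent to a single update on the pooled data, so total successes = posterior α − prior α and total failures = posterior β − prior β.
Total across both batches: 18−4=14 responders, 31−18=13 non-responders.
Subtract the first batch: 14−3=11 responders and 13−4=9 non-responders.

11 responders and 9 non-responders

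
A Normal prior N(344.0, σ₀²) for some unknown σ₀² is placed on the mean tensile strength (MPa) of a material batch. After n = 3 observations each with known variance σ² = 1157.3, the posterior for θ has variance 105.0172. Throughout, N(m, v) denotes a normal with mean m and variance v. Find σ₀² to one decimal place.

σ₀² = 144.3

Posterior precision equals prior precision plus data precision: 1/σ_n² = 1/σ₀² + n/σ².
So 1/σ₀² = 1/105.0172 − 3/1157.3 = 0.009522 − 0.002592 = 0.006930.
Hence σ₀² = 1/0.006930 ≈ 144.3.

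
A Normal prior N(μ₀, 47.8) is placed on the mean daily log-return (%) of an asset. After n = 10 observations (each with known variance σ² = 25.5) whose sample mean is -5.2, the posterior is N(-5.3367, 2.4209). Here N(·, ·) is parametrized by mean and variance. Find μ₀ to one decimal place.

The posterior mean is a precision-weighted average: μ_n = (τ₀μ₀ + τ_data·x̄)/(τ₀+τ_data), with τ₀=1/σ₀² and τ_data=n/σ².
Here τ₀ = 1/47.8 = 0.020921 and τ_data = 10/25.5 = 0.392157, so τ_n = 0.413078.
Rearranging for μ₀: μ₀ = (μ_n·τ_n − τ_data·x̄)/τ₀ = (-5.3367·0.413078 − 0.392157·-5.2) / 0.020921 = -0.165257/0.020921 ≈ -7.9.

μ₀ = -7.9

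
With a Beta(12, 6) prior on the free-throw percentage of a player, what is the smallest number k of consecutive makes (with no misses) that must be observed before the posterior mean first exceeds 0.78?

k = 10

After k makes and 0 misses the posterior is Beta(12+k, 6), with mean (12+k)/(12+6+k).
Set (12+k)/(18+k) > 0.78 and solve: k > (0.78·18 − 12)/(1 − 0.78) = 9.273.
The smallest integer exceeding 9.273 is 10, and checking k=10: (22)/(28) = 0.7857 > 0.78.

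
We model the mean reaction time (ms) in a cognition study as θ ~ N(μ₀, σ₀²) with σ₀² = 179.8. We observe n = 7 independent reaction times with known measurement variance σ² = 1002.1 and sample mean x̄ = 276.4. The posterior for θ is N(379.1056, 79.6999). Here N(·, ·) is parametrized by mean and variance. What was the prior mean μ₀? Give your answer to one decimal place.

μ₀ = 508.1

The posterior mean is a precision-weighted average: μ_n = (τ₀μ₀ + τ_data·x̄)/(τ₀+τ_data), with τ₀=1/σ₀² and τ_data=n/σ².
Here τ₀ = 1/179.8 = 0.005562 and τ_data = 7/1002.1 = 0.006985, so τ_n = 0.012547.
Rearranging for μ₀: μ₀ = (μ_n·τ_n − τ_data·x̄)/τ₀ = (379.1056·0.012547 − 0.006985·276.4) / 0.005562 = 2.825984/0.005562 ≈ 508.1.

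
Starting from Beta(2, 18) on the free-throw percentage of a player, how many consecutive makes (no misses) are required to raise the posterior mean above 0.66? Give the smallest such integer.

k = 33

After k makes and 0 misses the posterior is Beta(2+k, 18), with mean (2+k)/(2+18+k).
Set (2+k)/(20+k) > 0.66 and solve: k > (0.66·20 − 2)/(1 − 0.66) = 32.941.
The smallest integer exceeding 32.941 is 33, and checking k=33: (35)/(53) = 0.6604 > 0.66.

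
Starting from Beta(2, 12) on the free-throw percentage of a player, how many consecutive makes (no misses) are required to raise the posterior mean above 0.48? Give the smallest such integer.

After k makes and 0 misses the posterior is Beta(2+k, 12), with mean (2+k)/(2+12+k).
Set (2+k)/(14+k) > 0.48 and solve: k > (0.48·14 − 2)/(1 − 0.48) = 9.077.
The smallest integer exceeding 9.077 is 10, and checking k=10: (12)/(24) = 0.5000 > 0.48.

k = 10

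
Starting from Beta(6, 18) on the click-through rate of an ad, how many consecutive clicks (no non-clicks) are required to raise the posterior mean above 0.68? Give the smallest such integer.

After k clicks and 0 non-clicks the posterior is Beta(6+k, 18), with mean (6+k)/(6+18+k).
Set (6+k)/(24+k) > 0.68 and solve: k > (0.68·24 − 6)/(1 − 0.68) = 32.250.
The smallest integer exceeding 32.250 is 33, and checking k=33: (39)/(57) = 0.6842 > 0.68.

k = 33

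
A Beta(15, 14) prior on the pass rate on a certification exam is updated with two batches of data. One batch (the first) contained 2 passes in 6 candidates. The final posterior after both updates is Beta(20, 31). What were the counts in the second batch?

3 passes and 13 failures

Because Beta–binomial updating is additive in the counts, the combined data contributed (α_post−α_prior, β_post−β_prior) successes and failures.
Total across both batches: 20−15=5 passes, 31−14=17 failures.
Subtract the first batch: 5−2=3 passes and 17−4=13 failures.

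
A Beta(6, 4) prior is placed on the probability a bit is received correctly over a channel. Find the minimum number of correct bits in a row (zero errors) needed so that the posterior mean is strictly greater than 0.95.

After k correct bits and 0 errors the posterior is Beta(6+k, 4), with mean (6+k)/(6+4+k).
Set (6+k)/(10+k) > 0.95 and solve: k > (0.95·10 − 6)/(1 − 0.95) = 70.000.
The smallest integer exceeding 70.000 is 71.

k = 71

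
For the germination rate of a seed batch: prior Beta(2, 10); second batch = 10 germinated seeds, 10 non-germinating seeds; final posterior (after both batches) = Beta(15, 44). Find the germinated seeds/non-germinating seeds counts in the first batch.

Sequential conjugate updates are equivalent to a single update on the pooled data, so total successes = posterior α − prior α and total failures = posterior β − prior β.
Total across both batches: 15−2=13 germinated seeds, 44−10=34 non-germinating seeds.
Subtract the second batch: 13−10=3 germinated seeds and 34−10=24 non-germinating seeds.

3 germinated seeds and 24 non-germinating seeds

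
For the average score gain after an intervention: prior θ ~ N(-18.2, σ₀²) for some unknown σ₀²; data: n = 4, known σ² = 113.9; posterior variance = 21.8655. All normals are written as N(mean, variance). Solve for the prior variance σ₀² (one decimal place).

Posterior precision equals prior precision plus data precision: 1/σ_n² = 1/σ₀² + n/σ².
So 1/σ₀² = 1/21.8655 − 4/113.9 = 0.045734 − 0.035119 = 0.010615.
Hence σ₀² = 1/0.010615 ≈ 94.2.

σ₀² = 94.2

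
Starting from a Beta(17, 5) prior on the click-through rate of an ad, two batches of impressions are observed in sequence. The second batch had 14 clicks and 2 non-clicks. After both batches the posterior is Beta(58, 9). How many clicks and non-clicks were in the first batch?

Sequential conjugate updates are equivalent to a single update on the pooled data, so total successes = posterior α − prior α and total failures = posterior β − prior β.
Total across both batches: 58−17=41 clicks, 9−5=4 non-clicks.
Subtract the second batch: 41−14=27 clicks and 4−2=2 non-clicks.

27 clicks and 2 non-clicks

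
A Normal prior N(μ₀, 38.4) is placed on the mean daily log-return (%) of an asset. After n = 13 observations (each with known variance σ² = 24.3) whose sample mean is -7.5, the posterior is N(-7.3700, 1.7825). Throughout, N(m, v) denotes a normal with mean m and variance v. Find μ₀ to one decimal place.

μ₀ = -4.7

With known observation variance, the Normal–Normal posterior has precision τ_n = τ₀ + n/σ² and mean μ_n = (τ₀μ₀ + (n/σ²)x̄)/τ_n.
Here τ₀ = 1/38.4 = 0.026042 and τ_data = 13/24.3 = 0.534979, so τ_n = 0.561021.
Rearranging for μ₀: μ₀ = (μ_n·τ_n − τ_data·x̄)/τ₀ = (-7.3700·0.561021 − 0.534979·-7.5) / 0.026042 = -0.122382/0.026042 ≈ -4.7.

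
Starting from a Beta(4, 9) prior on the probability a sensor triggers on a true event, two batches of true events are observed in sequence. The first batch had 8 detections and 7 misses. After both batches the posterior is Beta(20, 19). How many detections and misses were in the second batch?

8 detections and 3 misses

Because Beta–binomial updating is additive in the counts, the combined data contributed (α_post−α_prior, β_post−β_prior) successes and failures.
Total across both batches: 20−4=16 detections, 19−9=10 misses.
Subtract the first batch: 16−8=8 detections and 10−7=3 misses.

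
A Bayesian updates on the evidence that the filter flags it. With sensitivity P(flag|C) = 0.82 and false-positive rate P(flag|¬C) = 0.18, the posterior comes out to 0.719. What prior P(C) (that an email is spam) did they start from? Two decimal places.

P(C) = 0.36

In odds form, posterior odds = prior odds × likelihood ratio, so prior odds = posterior odds ÷ LR.
Posterior odds = 0.719/(1−0.719) = 2.5587. LR = 0.82/0.18 = 4.5556.
Prior odds = 2.5587/4.5556 = 0.5617, so P(C) = 0.5617/(1+0.5617) ≈ 0.36.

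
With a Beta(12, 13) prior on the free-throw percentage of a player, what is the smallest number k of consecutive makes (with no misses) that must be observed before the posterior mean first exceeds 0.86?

After k makes and 0 misses the posterior is Beta(12+k, 13), with mean (12+k)/(12+13+k).
Set (12+k)/(25+k) > 0.86 and solve: k > (0.86·25 − 12)/(1 − 0.86) = 67.857.
The smallest integer exceeding 67.857 is 68.

k = 68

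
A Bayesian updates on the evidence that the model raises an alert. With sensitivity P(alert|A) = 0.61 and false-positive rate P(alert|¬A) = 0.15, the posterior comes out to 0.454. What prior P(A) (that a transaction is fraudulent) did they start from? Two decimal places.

In odds form, posterior odds = prior odds × likelihood ratio, so prior odds = posterior odds ÷ LR.
Posterior odds = 0.454/(1−0.454) = 0.8315. LR = 0.61/0.15 = 4.0667.
Prior odds = 0.8315/4.0667 = 0.2045, so P(A) = 0.2045/(1+0.2045) ≈ 0.17.

P(A) = 0.17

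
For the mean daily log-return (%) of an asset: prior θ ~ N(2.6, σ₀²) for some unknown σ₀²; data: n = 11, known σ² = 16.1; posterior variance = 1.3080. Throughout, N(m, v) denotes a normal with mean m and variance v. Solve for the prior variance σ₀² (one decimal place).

For the Normal–Normal model with known σ², precisions add: τ_n = τ₀ + n/σ².
So 1/σ₀² = 1/1.3080 − 11/16.1 = 0.764526 − 0.683230 = 0.081296.
Hence σ₀² = 1/0.081296 ≈ 12.3.

σ₀² = 12.3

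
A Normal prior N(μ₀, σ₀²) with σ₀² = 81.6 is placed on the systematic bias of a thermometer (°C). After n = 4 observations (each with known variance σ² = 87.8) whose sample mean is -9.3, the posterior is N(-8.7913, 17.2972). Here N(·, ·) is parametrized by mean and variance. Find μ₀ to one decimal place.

With known observation variance, the Normal–Normal posterior has precision τ_n = τ₀ + n/σ² and mean μ_n = (τ₀μ₀ + (n/σ²)x̄)/τ_n.
Here τ₀ = 1/81.6 = 0.012255 and τ_data = 4/87.8 = 0.045558, so τ_n = 0.057813.
Rearranging for μ₀: μ₀ = (μ_n·τ_n − τ_data·x̄)/τ₀ = (-8.7913·0.057813 − 0.045558·-9.3) / 0.012255 = -0.084562/0.012255 ≈ -6.9.

μ₀ = -6.9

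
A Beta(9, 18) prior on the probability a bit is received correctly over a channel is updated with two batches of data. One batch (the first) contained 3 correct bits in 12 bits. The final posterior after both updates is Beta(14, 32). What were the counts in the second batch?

Because Beta–binomial updating is additive in the counts, the combined data contributed (α_post−α_prior, β_post−β_prior) successes and failures.
Total across both batches: 14−9=5 correct bits, 32−18=14 errors.
Subtract the first batch: 5−3=2 correct bits and 14−9=5 errors.

2 correct bits and 5 errors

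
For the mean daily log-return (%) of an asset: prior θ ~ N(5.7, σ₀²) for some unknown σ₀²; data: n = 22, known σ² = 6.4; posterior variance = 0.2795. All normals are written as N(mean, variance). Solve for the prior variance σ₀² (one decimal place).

Posterior precision equals prior precision plus data precision: 1/σ_n² = 1/σ₀² + n/σ².
So 1/σ₀² = 1/0.2795 − 22/6.4 = 3.577818 − 3.437500 = 0.140318.
Hence σ₀² = 1/0.140318 ≈ 7.1.

σ₀² = 7.1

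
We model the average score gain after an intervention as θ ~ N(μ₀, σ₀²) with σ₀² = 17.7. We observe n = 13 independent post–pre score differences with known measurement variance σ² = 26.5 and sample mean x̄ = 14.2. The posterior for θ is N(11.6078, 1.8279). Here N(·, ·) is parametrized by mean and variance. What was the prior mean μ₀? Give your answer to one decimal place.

With known observation variance, the Normal–Normal posterior has precision τ_n = τ₀ + n/σ² and mean μ_n = (τ₀μ₀ + (n/σ²)x̄)/τ_n.
Here τ₀ = 1/17.7 = 0.056497 and τ_data = 13/26.5 = 0.490566, so τ_n = 0.547063.
Rearranging for μ₀: μ₀ = (μ_n·τ_n − τ_data·x̄)/τ₀ = (11.6078·0.547063 − 0.490566·14.2) / 0.056497 = -0.615839/0.056497 ≈ -10.9.

μ₀ = -10.9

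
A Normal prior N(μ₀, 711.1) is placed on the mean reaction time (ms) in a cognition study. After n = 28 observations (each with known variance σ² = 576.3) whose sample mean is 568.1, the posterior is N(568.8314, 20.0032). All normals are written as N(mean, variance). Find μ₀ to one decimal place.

With known observation variance, the Normal–Normal posterior has precision τ_n = τ₀ + n/σ² and mean μ_n = (τ₀μ₀ + (n/σ²)x̄)/τ_n.
Here τ₀ = 1/711.1 = 0.001406 and τ_data = 28/576.3 = 0.048586, so τ_n = 0.049992.
Rearranging for μ₀: μ₀ = (μ_n·τ_n − τ_data·x̄)/τ₀ = (568.8314·0.049992 − 0.048586·568.1) / 0.001406 = 0.835313/0.001406 ≈ 594.1.

μ₀ = 594.1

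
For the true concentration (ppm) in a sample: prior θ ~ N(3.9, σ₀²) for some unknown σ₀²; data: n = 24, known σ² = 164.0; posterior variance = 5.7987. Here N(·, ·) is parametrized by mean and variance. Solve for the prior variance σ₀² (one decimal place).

Posterior precision equals prior precision plus data precision: 1/σ_n² = 1/σ₀² + n/σ².
So 1/σ₀² = 1/5.7987 − 24/164.0 = 0.172452 − 0.146341 = 0.026111.
Hence σ₀² = 1/0.026111 ≈ 38.3.

σ₀² = 38.3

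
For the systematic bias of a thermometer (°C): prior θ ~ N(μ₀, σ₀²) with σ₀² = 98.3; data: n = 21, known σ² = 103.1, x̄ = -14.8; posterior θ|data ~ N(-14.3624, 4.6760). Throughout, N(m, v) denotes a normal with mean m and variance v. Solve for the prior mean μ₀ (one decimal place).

μ₀ = -5.6

With known observation variance, the Normal–Normal posterior has precision τ_n = τ₀ + n/σ² and mean μ_n = (τ₀μ₀ + (n/σ²)x̄)/τ_n.
Here τ₀ = 1/98.3 = 0.010173 and τ_data = 21/103.1 = 0.203686, so τ_n = 0.213859.
Rearranging for μ₀: μ₀ = (μ_n·τ_n − τ_data·x̄)/τ₀ = (-14.3624·0.213859 − 0.203686·-14.8) / 0.010173 = -0.056976/0.010173 ≈ -5.6.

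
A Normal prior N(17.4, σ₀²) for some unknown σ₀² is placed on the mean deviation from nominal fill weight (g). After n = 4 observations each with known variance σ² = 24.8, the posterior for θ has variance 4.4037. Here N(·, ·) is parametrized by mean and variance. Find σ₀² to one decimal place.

σ₀² = 15.2

Posterior precision equals prior precision plus data precision: 1/σ_n² = 1/σ₀² + n/σ².
So 1/σ₀² = 1/4.4037 − 4/24.8 = 0.227082 − 0.161290 = 0.065792.
Hence σ₀² = 1/0.065792 ≈ 15.2.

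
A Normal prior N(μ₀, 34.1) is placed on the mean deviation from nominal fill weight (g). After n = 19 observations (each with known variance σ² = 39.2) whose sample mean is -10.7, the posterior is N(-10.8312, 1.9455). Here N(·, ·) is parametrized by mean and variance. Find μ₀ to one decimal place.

μ₀ = -13.0

The posterior mean is a precision-weighted average: μ_n = (τ₀μ₀ + τ_data·x̄)/(τ₀+τ_data), with τ₀=1/σ₀² and τ_data=n/σ².
Here τ₀ = 1/34.1 = 0.029326 and τ_data = 19/39.2 = 0.484694, so τ_n = 0.514020.
Rearranging for μ₀: μ₀ = (μ_n·τ_n − τ_data·x̄)/τ₀ = (-10.8312·0.514020 − 0.484694·-10.7) / 0.029326 = -0.381228/0.029326 ≈ -13.0.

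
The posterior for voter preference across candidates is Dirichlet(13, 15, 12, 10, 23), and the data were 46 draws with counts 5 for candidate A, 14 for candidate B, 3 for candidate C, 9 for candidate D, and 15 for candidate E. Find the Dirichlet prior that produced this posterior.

For a Dirichlet(α) prior with multinomial counts c, the posterior is Dirichlet(α + c) componentwise.
Subtract each count from the matching posterior parameter: 13−5=8, 15−14=1, 12−3=9, 10−9=1, 23−15=8.

Dirichlet(8, 1, 9, 1, 8)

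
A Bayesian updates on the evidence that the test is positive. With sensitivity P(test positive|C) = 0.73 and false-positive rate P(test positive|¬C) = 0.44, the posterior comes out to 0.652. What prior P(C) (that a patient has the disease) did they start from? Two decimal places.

P(C) = 0.53

Bayes' rule in odds form gives O(C|E) = O(C)·[P(E|C)/P(E|¬C)], hence O(C) = O(C|E)/LR.
Posterior odds = 0.652/(1−0.652) = 1.8736. LR = 0.73/0.44 = 1.6591.
Prior odds = 1.8736/1.6591 = 1.1293, so P(C) = 1.1293/(1+1.1293) ≈ 0.53.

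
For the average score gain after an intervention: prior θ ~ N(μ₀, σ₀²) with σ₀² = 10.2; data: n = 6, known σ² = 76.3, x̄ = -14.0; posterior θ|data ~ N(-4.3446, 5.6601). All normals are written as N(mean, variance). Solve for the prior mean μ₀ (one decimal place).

μ₀ = 3.4

The posterior mean is a precision-weighted average: μ_n = (τ₀μ₀ + τ_data·x̄)/(τ₀+τ_data), with τ₀=1/σ₀² and τ_data=n/σ².
Here τ₀ = 1/10.2 = 0.098039 and τ_data = 6/76.3 = 0.078637, so τ_n = 0.176676.
Rearranging for μ₀: μ₀ = (μ_n·τ_n − τ_data·x̄)/τ₀ = (-4.3446·0.176676 − 0.078637·-14.0) / 0.098039 = 0.333331/0.098039 ≈ 3.4.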